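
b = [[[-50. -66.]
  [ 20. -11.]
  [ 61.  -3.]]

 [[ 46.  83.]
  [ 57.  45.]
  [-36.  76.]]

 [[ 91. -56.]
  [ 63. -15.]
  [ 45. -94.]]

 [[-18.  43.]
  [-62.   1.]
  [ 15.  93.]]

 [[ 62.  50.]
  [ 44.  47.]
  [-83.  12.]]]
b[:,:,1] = [[-66.0, -11.0, -3.0], [83.0, 45.0, 76.0], [-56.0, -15.0, -94.0], [43.0, 1.0, 93.0], [50.0, 47.0, 12.0]]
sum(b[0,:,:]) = -49.0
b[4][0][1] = 50.0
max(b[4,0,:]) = 62.0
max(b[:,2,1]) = 93.0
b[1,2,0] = -36.0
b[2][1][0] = 63.0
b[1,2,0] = -36.0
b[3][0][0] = -18.0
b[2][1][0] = 63.0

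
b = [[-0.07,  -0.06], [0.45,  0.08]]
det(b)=0.021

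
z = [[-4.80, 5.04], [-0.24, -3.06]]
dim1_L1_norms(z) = [9.84, 3.3]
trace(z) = -7.86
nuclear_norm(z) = 9.47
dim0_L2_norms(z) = [4.81, 5.9]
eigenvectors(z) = [[0.98+0.00j, (0.98-0j)], [0.17+0.13j, 0.17-0.13j]]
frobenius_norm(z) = 7.61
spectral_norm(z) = 7.29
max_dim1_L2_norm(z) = 6.96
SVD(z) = [[-0.95, 0.31], [0.31, 0.95]] @ diag([7.2872173886886165, 2.1815734528074615]) @ [[0.62, -0.79],[-0.79, -0.62]]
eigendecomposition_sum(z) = [[-2.40-2.20j, (2.52+14.72j)], [(-0.12-0.7j), -1.53+2.88j]] + [[-2.40+2.20j, 2.52-14.72j], [-0.12+0.70j, (-1.53-2.88j)]]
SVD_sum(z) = [[-4.27,5.46],[1.39,-1.78]] + [[-0.53,-0.42],[-1.63,-1.28]]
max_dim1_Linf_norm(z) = 5.04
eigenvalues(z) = [(-3.93+0.67j), (-3.93-0.67j)]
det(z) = 15.90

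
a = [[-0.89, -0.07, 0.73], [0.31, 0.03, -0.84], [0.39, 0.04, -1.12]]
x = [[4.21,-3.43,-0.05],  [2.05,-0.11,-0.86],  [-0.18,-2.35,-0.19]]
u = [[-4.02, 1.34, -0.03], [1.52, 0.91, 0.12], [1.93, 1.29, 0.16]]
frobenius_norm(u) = 5.15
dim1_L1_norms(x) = [7.69, 3.02, 2.72]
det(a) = -0.00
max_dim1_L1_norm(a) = 1.69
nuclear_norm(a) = 2.31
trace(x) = 3.91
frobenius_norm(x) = 6.33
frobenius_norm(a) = 1.88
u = a @ x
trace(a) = -1.98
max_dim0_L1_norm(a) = 2.69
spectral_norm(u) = 4.73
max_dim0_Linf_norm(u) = 4.02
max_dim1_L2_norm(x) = 5.43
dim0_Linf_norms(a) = [0.89, 0.07, 1.12]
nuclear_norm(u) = 6.77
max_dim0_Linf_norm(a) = 1.12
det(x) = -10.05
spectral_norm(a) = 1.82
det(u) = 0.02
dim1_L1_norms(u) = [5.39, 2.55, 3.38]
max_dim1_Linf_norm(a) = 1.12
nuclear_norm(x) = 8.90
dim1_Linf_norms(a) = [0.89, 0.84, 1.12]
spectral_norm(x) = 5.85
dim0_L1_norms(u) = [7.47, 3.54, 0.31]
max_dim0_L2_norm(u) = 4.71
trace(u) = -2.95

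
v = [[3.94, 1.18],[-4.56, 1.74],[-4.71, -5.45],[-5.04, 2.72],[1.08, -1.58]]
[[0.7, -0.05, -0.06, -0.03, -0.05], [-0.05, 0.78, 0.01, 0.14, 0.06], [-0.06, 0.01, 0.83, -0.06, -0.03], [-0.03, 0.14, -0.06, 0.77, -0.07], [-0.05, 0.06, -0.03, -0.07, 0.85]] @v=[[3.37, 1.06], [-4.44, 1.53], [-3.92, -4.69], [-4.43, 2.74], [0.94, -1.32]]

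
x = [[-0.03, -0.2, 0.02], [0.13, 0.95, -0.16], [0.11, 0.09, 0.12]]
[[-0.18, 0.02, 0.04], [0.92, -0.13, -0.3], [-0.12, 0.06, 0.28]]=x @ [[-1.59, 0.58, 1.57], [1.12, -0.19, -0.33], [-0.37, 0.14, 1.18]]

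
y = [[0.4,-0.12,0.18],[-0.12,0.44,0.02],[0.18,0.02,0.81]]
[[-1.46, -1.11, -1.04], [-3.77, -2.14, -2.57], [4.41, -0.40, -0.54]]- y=[[-1.86, -0.99, -1.22], [-3.65, -2.58, -2.59], [4.23, -0.42, -1.35]]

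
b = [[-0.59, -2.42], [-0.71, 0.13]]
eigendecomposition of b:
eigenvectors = [[-0.92, 0.82], [-0.38, -0.58]]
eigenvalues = [-1.59, 1.13]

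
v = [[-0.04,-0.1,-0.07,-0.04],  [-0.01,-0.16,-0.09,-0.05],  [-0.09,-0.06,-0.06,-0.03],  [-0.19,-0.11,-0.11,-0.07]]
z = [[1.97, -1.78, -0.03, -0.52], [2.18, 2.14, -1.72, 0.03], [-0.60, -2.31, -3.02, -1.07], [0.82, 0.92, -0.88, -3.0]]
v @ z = [[-0.29, -0.02, 0.42, 0.21], [-0.36, -0.16, 0.59, 0.25], [-0.30, 0.14, 0.31, 0.2], [-0.61, 0.29, 0.59, 0.42]]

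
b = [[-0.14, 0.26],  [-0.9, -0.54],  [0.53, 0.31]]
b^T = [[-0.14, -0.9, 0.53], [0.26, -0.54, 0.31]]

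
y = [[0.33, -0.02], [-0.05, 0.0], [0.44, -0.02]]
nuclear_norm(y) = 0.56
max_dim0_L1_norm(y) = 0.82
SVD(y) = [[-0.60, -0.7], [0.09, -0.53], [-0.80, 0.47]] @ diag([0.5529716365268671, 0.004729608524862078]) @ [[-1.0, 0.05], [0.05, 1.00]]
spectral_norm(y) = 0.55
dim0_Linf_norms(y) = [0.44, 0.02]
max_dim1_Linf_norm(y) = 0.44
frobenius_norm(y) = 0.55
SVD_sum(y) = [[0.33, -0.02], [-0.05, 0.0], [0.44, -0.02]] + [[-0.00, -0.0], [-0.0, -0.0], [0.00, 0.00]]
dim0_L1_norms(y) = [0.82, 0.04]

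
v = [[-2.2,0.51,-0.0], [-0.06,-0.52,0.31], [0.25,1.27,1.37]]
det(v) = 2.515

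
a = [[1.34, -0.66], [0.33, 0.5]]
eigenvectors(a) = [[(0.82+0j), 0.82-0.00j],[0.52-0.25j, (0.52+0.25j)]]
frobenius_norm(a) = 1.61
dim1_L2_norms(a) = [1.49, 0.6]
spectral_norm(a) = 1.50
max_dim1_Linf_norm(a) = 1.34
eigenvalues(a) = [(0.92+0.2j), (0.92-0.2j)]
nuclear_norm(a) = 2.09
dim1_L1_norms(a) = [2.0, 0.83]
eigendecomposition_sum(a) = [[0.67-0.85j, (-0.33+1.49j)],[(0.16-0.75j), 0.25+1.05j]] + [[(0.67+0.85j), -0.33-1.49j], [0.17+0.75j, (0.25-1.05j)]]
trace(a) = 1.84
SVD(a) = [[-1.00,-0.06], [-0.06,1.0]] @ diag([1.495961147910843, 0.5934646105213633]) @ [[-0.91,0.42],[0.42,0.91]]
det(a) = 0.89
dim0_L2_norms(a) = [1.38, 0.83]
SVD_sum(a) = [[1.35, -0.63], [0.08, -0.04]] + [[-0.01, -0.03], [0.25, 0.54]]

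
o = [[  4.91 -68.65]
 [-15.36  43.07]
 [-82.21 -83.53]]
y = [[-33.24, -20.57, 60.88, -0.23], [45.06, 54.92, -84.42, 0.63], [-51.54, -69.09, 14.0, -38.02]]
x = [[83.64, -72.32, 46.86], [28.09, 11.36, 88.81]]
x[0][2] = 46.86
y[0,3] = -0.23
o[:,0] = [4.91, -15.36, -82.21]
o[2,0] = -82.21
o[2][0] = -82.21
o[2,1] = -83.53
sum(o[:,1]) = -109.11000000000001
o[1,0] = -15.36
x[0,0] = 83.64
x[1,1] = 11.36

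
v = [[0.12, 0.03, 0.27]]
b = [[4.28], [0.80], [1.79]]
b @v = [[0.51, 0.13, 1.16], [0.1, 0.02, 0.22], [0.21, 0.05, 0.48]]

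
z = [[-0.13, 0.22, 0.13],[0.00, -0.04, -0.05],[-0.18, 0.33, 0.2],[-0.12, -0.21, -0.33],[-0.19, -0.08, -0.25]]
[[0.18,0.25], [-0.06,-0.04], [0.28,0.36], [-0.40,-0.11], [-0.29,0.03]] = z @ [[0.57, -0.90], [0.88, 0.31], [0.45, 0.47]]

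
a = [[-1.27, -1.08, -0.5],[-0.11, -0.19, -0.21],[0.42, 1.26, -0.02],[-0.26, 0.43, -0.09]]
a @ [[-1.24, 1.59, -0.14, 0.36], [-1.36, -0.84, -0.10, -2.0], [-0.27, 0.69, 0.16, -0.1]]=[[3.18, -1.46, 0.21, 1.75], [0.45, -0.16, 0.00, 0.36], [-2.23, -0.40, -0.19, -2.37], [-0.24, -0.84, -0.02, -0.94]]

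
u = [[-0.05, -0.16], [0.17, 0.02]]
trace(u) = -0.03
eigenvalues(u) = [(-0.01+0.16j), (-0.01-0.16j)]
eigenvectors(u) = [[(0.15-0.68j), (0.15+0.68j)], [-0.72+0.00j, (-0.72-0j)]]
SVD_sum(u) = [[-0.11, -0.09], [0.11, 0.09]] + [[0.06, -0.07], [0.06, -0.07]]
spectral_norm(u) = 0.20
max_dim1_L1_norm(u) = 0.21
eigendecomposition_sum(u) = [[-0.02+0.08j, (-0.08-0.01j)], [0.09+0.01j, (0.01+0.08j)]] + [[-0.02-0.08j, (-0.08+0.01j)], [0.08-0.01j, (0.01-0.08j)]]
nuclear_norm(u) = 0.33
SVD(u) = [[-0.69, 0.72], [0.72, 0.69]] @ diag([0.20103575431713633, 0.13032507619848152]) @ [[0.78, 0.62], [0.62, -0.78]]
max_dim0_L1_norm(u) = 0.22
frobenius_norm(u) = 0.24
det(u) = 0.03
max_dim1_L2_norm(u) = 0.17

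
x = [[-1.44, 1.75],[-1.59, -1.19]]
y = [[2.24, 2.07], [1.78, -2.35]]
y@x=[[-6.52, 1.46],[1.17, 5.91]]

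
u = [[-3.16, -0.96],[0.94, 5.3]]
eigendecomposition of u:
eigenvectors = [[-0.99,0.11], [0.11,-0.99]]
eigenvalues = [-3.05, 5.19]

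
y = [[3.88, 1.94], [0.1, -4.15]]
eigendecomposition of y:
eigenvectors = [[1.0, -0.23], [0.01, 0.97]]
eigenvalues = [3.9, -4.17]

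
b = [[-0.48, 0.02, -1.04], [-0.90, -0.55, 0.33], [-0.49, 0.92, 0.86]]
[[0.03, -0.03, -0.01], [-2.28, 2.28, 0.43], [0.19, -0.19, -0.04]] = b @ [[1.37,-1.37,-0.26], [1.53,-1.53,-0.29], [-0.63,0.63,0.12]]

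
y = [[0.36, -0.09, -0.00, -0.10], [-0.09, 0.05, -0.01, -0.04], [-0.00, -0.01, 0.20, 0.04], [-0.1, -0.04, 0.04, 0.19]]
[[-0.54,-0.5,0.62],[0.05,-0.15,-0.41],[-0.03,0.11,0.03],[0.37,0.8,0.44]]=y @ [[0.98, -1.72, 1.88], [5.73, -4.08, -2.56], [-0.65, -0.16, -0.54], [3.82, 2.48, 2.88]]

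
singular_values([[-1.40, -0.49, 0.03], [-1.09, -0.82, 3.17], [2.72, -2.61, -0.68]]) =[4.16, 3.17, 1.22]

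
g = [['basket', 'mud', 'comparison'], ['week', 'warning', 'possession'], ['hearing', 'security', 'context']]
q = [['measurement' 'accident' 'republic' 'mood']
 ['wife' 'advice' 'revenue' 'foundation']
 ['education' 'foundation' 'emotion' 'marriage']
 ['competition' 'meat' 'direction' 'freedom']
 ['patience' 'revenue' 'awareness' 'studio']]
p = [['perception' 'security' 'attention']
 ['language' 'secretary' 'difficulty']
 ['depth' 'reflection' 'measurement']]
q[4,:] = ['patience', 'revenue', 'awareness', 'studio']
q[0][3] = 'mood'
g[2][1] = 'security'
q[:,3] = ['mood', 'foundation', 'marriage', 'freedom', 'studio']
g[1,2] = 'possession'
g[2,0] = 'hearing'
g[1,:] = ['week', 'warning', 'possession']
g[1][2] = 'possession'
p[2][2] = 'measurement'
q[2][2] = 'emotion'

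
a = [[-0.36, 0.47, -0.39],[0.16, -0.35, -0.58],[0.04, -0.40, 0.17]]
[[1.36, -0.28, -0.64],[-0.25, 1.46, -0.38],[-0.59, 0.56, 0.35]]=a @ [[-1.71,  -0.39,  0.16], [1.03,  -2.04,  -0.44], [-0.67,  -1.39,  0.96]]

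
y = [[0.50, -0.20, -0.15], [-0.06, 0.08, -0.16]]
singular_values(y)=[0.56, 0.18]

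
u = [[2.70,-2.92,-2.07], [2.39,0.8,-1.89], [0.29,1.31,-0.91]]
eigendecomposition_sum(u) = [[1.39+0.82j,(-1.54+1.39j),-0.85-0.75j], [(1.2-0.7j),0.39+1.74j,(-0.92+0.33j)], [(0.2-0.51j),0.54+0.45j,(-0.21+0.32j)]] + [[1.39-0.82j, -1.54-1.39j, (-0.85+0.75j)], [1.20+0.70j, 0.39-1.74j, -0.92-0.33j], [0.20+0.51j, 0.54-0.45j, (-0.21-0.32j)]] + [[(-0.09+0j), 0.16-0.00j, -0.36+0.00j], [-0.01+0.00j, (0.02-0j), -0.05+0.00j], [(-0.12+0j), (0.22-0j), (-0.5+0j)]]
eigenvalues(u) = [(1.57+2.88j), (1.57-2.88j), (-0.56+0j)]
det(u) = -6.03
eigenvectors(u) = [[-0.73+0.00j, -0.73-0.00j, 0.59+0.00j], [(-0.31+0.55j), -0.31-0.55j, (0.09+0j)], [0.04+0.25j, 0.04-0.25j, (0.8+0j)]]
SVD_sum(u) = [[3.08, -1.85, -2.41], [1.72, -1.03, -1.34], [0.11, -0.07, -0.08]] + [[-0.31,-1.06,0.42],[0.53,1.81,-0.71],[0.41,1.41,-0.56]] + [[-0.07, -0.01, -0.08],[0.14, 0.02, 0.16],[-0.23, -0.04, -0.27]]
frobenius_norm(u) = 5.71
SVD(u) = [[-0.87,  0.42,  0.25], [-0.49,  -0.72,  -0.5], [-0.03,  -0.56,  0.83]] @ diag([4.953664715051842, 2.8156704371593415, 0.4324417650473675]) @ [[-0.71, 0.43, 0.56], [-0.26, -0.9, 0.35], [-0.65, -0.11, -0.75]]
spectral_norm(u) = 4.95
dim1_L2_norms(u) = [4.48, 3.15, 1.62]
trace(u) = 2.59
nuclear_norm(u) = 8.20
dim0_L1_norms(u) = [5.38, 5.03, 4.87]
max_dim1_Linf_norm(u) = 2.92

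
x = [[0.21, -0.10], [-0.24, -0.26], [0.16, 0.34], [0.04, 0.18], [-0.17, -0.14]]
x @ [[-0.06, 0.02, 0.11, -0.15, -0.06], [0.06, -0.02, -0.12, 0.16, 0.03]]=[[-0.02, 0.01, 0.04, -0.05, -0.02], [-0.00, 0.00, 0.00, -0.01, 0.01], [0.01, -0.00, -0.02, 0.03, 0.00], [0.01, -0.0, -0.02, 0.02, 0.00], [0.0, -0.0, -0.0, 0.00, 0.01]]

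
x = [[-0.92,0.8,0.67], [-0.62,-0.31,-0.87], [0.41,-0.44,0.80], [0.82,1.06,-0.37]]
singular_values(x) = [1.49, 1.43, 1.36]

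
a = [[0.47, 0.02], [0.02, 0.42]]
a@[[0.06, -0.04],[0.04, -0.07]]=[[0.03, -0.02], [0.02, -0.03]]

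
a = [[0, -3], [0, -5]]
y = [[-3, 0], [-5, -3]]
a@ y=[[15, 9], [25, 15]]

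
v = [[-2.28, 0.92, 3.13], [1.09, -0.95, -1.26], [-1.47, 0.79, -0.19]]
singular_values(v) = [4.5, 1.41, 0.39]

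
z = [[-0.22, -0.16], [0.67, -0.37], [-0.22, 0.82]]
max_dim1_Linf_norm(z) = 0.82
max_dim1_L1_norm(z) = 1.04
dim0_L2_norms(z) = [0.74, 0.91]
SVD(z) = [[-0.01, 0.52], [-0.65, -0.65], [0.76, -0.55]] @ diag([1.0531627262403476, 0.5210069788956756]) @ [[-0.57,0.82], [-0.82,-0.57]]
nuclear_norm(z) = 1.57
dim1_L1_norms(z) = [0.38, 1.04, 1.04]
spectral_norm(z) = 1.05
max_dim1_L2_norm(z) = 0.85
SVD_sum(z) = [[0.00,-0.00], [0.39,-0.56], [-0.46,0.65]] + [[-0.22,-0.16], [0.28,0.19], [0.24,0.17]]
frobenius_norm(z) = 1.17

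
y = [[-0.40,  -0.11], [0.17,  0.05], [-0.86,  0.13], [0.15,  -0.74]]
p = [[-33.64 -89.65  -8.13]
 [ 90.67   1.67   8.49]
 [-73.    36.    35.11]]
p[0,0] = -33.64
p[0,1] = -89.65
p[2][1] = 36.0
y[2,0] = -0.857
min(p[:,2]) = -8.13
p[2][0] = -73.0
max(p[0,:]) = -8.13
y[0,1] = -0.114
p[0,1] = -89.65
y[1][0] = 0.168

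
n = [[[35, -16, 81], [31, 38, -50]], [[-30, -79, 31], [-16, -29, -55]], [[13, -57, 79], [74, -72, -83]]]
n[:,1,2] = [-50, -55, -83]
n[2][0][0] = 13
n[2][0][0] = 13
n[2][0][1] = -57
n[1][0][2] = 31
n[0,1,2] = -50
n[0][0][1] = -16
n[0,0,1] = -16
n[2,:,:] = [[13, -57, 79], [74, -72, -83]]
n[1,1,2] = -55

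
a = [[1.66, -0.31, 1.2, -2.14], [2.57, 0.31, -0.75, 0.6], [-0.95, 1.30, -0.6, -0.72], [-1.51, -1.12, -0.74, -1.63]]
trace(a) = -0.26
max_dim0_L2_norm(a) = 3.54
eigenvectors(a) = [[(-0.7+0j), (0.2-0.3j), 0.20+0.30j, 0.21+0.00j], [-0.58+0.00j, (-0.68+0j), -0.68-0.00j, (-0.21+0j)], [(-0.11+0j), (0.13+0.6j), 0.13-0.60j, (0.59+0j)], [0.40+0.00j, 0.09-0.13j, (0.09+0.13j), 0.75+0.00j]]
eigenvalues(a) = [(2.83+0j), (-0.38+1.93j), (-0.38-1.93j), (-2.32+0j)]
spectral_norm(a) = 3.62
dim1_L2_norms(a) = [2.98, 2.76, 1.86, 2.6]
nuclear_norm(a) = 9.67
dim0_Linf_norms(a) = [2.57, 1.3, 1.2, 2.14]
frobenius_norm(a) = 5.17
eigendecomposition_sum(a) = [[1.76+0.00j, (0.53+0j), 0.69+0.00j, (-0.88+0j)],  [(1.47+0j), (0.45+0j), (0.58+0j), (-0.74+0j)],  [0.28+0.00j, 0.09+0.00j, (0.11+0j), -0.14+0.00j],  [(-1.01-0j), (-0.31-0j), (-0.4-0j), 0.51+0.00j]] + [[(0.02+0.32j), -0.35-0.32j, 0.35-0.25j, -0.37+0.02j], [(0.48-0.37j), (-0.14+0.88j), (-0.75-0.28j), 0.42+0.56j], [(-0.42-0.36j), (0.81-0.04j), (-0.1+0.72j), 0.42-0.48j], [(0.01+0.14j), -0.15-0.14j, (0.15-0.11j), -0.16+0.01j]] + [[0.02-0.32j, (-0.35+0.32j), (0.35+0.25j), (-0.37-0.02j)],[(0.48+0.37j), -0.14-0.88j, (-0.75+0.28j), 0.42-0.56j],[-0.42+0.36j, (0.81+0.04j), (-0.1-0.72j), (0.42+0.48j)],[0.01-0.14j, (-0.15+0.14j), 0.15+0.11j, -0.16-0.01j]] + [[(-0.14+0j), -0.14-0.00j, -0.18+0.00j, (-0.51-0j)], [(0.14-0j), 0.14+0.00j, (0.18-0j), 0.50+0.00j], [(-0.4+0j), -0.40-0.00j, (-0.51+0j), -1.42-0.00j], [(-0.51+0j), (-0.51-0j), -0.65+0.00j, (-1.81-0j)]]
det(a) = -25.34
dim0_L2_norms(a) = [3.54, 1.77, 1.71, 2.85]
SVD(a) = [[-0.35, -0.9, 0.11, -0.25], [-0.70, 0.12, 0.24, 0.66], [0.28, 0.02, 0.96, -0.06], [0.56, -0.42, -0.11, 0.70]] @ diag([3.6215075615867796, 2.97551556473501, 1.6262049064409259, 1.4460801179937868]) @ [[-0.96, -0.10, -0.13, -0.22], [-0.19, 0.28, -0.29, 0.9], [0.04, 0.87, -0.33, -0.37], [0.19, -0.4, -0.89, -0.12]]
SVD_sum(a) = [[1.21, 0.13, 0.16, 0.27], [2.44, 0.26, 0.33, 0.55], [-0.98, -0.1, -0.13, -0.22], [-1.94, -0.21, -0.26, -0.44]] + [[0.51, -0.74, 0.78, -2.39], [-0.07, 0.10, -0.1, 0.31], [-0.01, 0.02, -0.02, 0.06], [0.24, -0.35, 0.37, -1.13]] + [[0.01, 0.15, -0.06, -0.07], [0.01, 0.34, -0.13, -0.14], [0.06, 1.35, -0.52, -0.57], [-0.01, -0.16, 0.06, 0.07]] + [[-0.07, 0.14, 0.32, 0.04],[0.18, -0.38, -0.85, -0.12],[-0.02, 0.03, 0.07, 0.01],[0.19, -0.41, -0.90, -0.13]]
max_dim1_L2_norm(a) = 2.98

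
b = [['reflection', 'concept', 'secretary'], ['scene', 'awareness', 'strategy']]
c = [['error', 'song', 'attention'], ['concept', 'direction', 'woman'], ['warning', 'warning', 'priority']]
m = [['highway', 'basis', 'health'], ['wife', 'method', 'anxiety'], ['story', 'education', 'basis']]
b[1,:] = ['scene', 'awareness', 'strategy']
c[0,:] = ['error', 'song', 'attention']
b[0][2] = 'secretary'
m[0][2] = 'health'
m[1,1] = 'method'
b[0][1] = 'concept'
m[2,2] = 'basis'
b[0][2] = 'secretary'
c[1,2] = 'woman'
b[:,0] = ['reflection', 'scene']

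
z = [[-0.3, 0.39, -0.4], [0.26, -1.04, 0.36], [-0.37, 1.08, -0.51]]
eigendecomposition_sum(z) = [[-0.19,0.62,-0.27], [0.3,-0.95,0.41], [-0.35,1.12,-0.49]] + [[-0.1, -0.23, -0.14], [-0.04, -0.09, -0.05], [-0.02, -0.04, -0.02]] + [[-0.00,0.00,0.0], [0.00,-0.0,-0.00], [0.0,-0.0,-0.0]]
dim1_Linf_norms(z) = [0.4, 1.04, 1.08]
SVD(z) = [[-0.33, -0.87, -0.36], [0.63, -0.49, 0.60], [-0.7, -0.03, 0.71]] @ diag([1.780239588934496, 0.27393756207491254, 0.0022843105723471613]) @ [[0.29, -0.87, 0.4], [0.53, 0.5, 0.69], [0.8, -0.01, -0.61]]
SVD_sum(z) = [[-0.17,0.51,-0.24], [0.33,-0.97,0.45], [-0.37,1.08,-0.50]] + [[-0.13,-0.12,-0.16], [-0.07,-0.07,-0.09], [-0.00,-0.0,-0.01]] + [[-0.0, 0.0, 0.0],[0.0, -0.00, -0.0],[0.00, -0.0, -0.0]]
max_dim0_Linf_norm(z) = 1.08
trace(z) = -1.85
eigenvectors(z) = [[0.39, -0.92, -0.8],[-0.6, -0.36, 0.01],[0.7, -0.15, 0.6]]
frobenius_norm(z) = 1.80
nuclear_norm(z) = 2.06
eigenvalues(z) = [-1.63, -0.22, -0.0]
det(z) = -0.00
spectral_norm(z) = 1.78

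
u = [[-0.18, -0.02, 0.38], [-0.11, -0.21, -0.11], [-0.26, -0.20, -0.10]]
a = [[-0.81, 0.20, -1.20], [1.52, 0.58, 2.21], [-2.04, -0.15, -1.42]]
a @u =[[0.44, 0.21, -0.21], [-0.91, -0.59, 0.29], [0.75, 0.36, -0.62]]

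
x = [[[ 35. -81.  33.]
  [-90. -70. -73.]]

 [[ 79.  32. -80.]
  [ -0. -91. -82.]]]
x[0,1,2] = -73.0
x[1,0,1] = 32.0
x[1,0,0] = 79.0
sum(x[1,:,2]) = -162.0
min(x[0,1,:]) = -90.0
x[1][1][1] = -91.0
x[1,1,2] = -82.0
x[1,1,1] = -91.0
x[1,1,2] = -82.0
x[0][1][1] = -70.0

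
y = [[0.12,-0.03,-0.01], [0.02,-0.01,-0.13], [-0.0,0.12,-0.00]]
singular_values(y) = [0.15, 0.12, 0.1]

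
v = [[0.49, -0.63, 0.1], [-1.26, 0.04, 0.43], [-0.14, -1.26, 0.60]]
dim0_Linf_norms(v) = [1.26, 1.26, 0.6]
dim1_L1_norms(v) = [1.22, 1.73, 2.0]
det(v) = -0.00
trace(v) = 1.13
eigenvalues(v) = [1.03, -0.02, 0.11]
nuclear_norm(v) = 2.96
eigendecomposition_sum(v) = [[1.04, -0.43, -0.18], [-0.65, 0.27, 0.11], [1.55, -0.64, -0.28]] + [[-0.07,  -0.03,  0.03], [-0.08,  -0.04,  0.04], [-0.18,  -0.08,  0.09]] + [[-0.49, -0.17, 0.25], [-0.53, -0.19, 0.28], [-1.51, -0.54, 0.79]]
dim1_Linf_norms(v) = [0.63, 1.26, 1.26]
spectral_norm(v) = 1.54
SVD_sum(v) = [[-0.10, -0.43, 0.22], [-0.08, -0.35, 0.18], [-0.27, -1.22, 0.63]] + [[0.59, -0.2, -0.12],[-1.18, 0.39, 0.25],[0.13, -0.04, -0.03]] + [[-0.0, -0.0, -0.00], [-0.00, -0.0, -0.0], [0.0, 0.0, 0.0]]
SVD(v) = [[-0.32, 0.44, -0.84], [-0.26, -0.89, -0.37], [-0.91, 0.1, 0.41]] @ diag([1.535908225338511, 1.4245298356029978, 0.0008190326021880466]) @ [[0.20, 0.87, -0.45], [0.93, -0.31, -0.20], [0.31, 0.38, 0.87]]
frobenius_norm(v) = 2.09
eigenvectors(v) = [[-0.53, 0.31, 0.29], [0.33, 0.39, 0.32], [-0.79, 0.87, 0.90]]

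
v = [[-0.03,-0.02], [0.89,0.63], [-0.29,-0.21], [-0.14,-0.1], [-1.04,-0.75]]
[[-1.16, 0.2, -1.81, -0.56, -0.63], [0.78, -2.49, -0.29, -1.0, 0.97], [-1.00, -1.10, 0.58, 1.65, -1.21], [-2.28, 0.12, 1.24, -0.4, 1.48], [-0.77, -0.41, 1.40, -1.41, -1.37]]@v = [[1.47, 1.06],[-3.02, -2.15],[-0.09, -0.05],[-1.67, -1.21],[0.87, 0.63]]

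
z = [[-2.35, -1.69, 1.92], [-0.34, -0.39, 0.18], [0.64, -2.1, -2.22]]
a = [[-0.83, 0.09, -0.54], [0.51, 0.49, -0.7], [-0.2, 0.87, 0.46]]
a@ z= [[1.57,2.50,-0.38], [-1.81,0.42,2.62], [0.47,-0.97,-1.25]]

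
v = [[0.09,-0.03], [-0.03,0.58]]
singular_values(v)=[0.58, 0.09]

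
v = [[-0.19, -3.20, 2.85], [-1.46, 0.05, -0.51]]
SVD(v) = [[-1.00, 0.08],[0.08, 1.0]] @ diag([4.302252350760117, 1.5111004964525216]) @ [[0.02, 0.74, -0.67],[-0.97, -0.14, -0.18]]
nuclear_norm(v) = 5.81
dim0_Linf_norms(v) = [1.46, 3.2, 2.85]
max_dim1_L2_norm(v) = 4.29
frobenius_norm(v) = 4.56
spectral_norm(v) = 4.30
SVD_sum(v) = [[-0.07, -3.18, 2.87], [0.01, 0.26, -0.24]] + [[-0.12, -0.02, -0.02], [-1.47, -0.21, -0.27]]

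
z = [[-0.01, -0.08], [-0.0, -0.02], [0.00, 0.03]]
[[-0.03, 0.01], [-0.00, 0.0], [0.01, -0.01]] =z@ [[1.45,0.39], [0.23,-0.18]]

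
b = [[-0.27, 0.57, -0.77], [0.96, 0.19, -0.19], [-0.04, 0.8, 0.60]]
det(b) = -0.993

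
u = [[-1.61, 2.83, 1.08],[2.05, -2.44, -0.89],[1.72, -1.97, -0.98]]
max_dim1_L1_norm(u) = 5.52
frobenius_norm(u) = 5.52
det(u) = 0.50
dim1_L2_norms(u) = [3.43, 3.31, 2.79]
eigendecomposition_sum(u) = [[-1.91, 2.59, 1.01],[1.87, -2.54, -0.99],[1.61, -2.19, -0.85]] + [[0.30, 0.24, 0.08], [0.17, 0.14, 0.04], [0.12, 0.09, 0.03]] + [[-0.0,  0.00,  -0.01], [0.00,  -0.04,  0.06], [-0.01,  0.12,  -0.16]]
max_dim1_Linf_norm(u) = 2.83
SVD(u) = [[-0.62, -0.78, -0.04], [0.60, -0.44, -0.67], [0.51, -0.44, 0.74]] @ diag([5.4996034649667624, 0.48461592472267484, 0.18657206015575312]) @ [[0.56,-0.77,-0.31], [-0.81,-0.58,-0.05], [-0.14,0.28,-0.95]]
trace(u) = -5.03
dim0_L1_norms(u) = [5.38, 7.24, 2.95]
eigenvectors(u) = [[-0.61, 0.82, 0.04], [0.60, 0.48, -0.34], [0.52, 0.32, 0.94]]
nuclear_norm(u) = 6.17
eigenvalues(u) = [-5.3, 0.47, -0.2]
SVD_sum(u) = [[-1.92, 2.61, 1.05],  [1.86, -2.53, -1.02],  [1.57, -2.13, -0.86]] + [[0.31, 0.22, 0.02], [0.17, 0.12, 0.01], [0.17, 0.12, 0.01]] + [[0.00, -0.00, 0.01], [0.02, -0.03, 0.12], [-0.02, 0.04, -0.13]]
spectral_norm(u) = 5.50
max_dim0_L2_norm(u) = 4.22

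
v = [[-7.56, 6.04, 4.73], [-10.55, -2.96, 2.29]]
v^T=[[-7.56, -10.55], [6.04, -2.96], [4.73, 2.29]]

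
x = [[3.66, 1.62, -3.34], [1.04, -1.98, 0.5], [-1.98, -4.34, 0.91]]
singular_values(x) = [6.6, 3.31, 1.21]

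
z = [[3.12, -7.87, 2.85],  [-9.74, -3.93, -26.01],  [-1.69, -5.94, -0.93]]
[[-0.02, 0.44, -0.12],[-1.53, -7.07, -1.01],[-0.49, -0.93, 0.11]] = z @ [[0.11, 0.16, -0.11], [0.05, 0.08, 0.0], [0.01, 0.20, 0.08]]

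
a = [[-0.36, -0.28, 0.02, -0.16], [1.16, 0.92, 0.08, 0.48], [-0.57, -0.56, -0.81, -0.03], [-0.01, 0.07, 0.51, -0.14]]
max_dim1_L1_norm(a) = 2.64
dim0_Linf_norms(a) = [1.16, 0.92, 0.81, 0.48]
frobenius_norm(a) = 2.06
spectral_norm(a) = 1.86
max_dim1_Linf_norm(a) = 1.16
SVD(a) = [[-0.24, 0.18, 0.27, 0.91], [0.81, -0.43, -0.17, 0.35], [-0.52, -0.66, -0.51, 0.14], [0.08, 0.58, -0.80, 0.14]] @ diag([1.8624592046011483, 0.8799018223812229, 0.004219020538921862, 0.0008330860416343921]) @ [[0.71, 0.60, 0.28, 0.23], [-0.22, -0.04, 0.91, -0.34], [0.56, -0.80, 0.16, 0.16], [-0.36, -0.03, 0.24, 0.9]]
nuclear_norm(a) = 2.75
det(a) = -0.00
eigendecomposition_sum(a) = [[0.03-0.00j, (0.04-0j), 0.10+0.00j, (-0.01-0j)], [-0.05+0.00j, -0.07+0.00j, (-0.18-0j), (0.03+0j)], [-0.21+0.00j, -0.27+0.00j, -0.73-0.00j, 0.10+0.00j], [(0.16-0j), 0.20-0.00j, (0.55+0j), (-0.08-0j)]] + [[(-0.39-0j),  (-0.32-0j),  (-0.09-0j),  (-0.15-0j)], [1.20+0.00j,  (0.98+0j),  (0.26+0j),  (0.45+0j)], [-0.35-0.00j,  (-0.29-0j),  -0.08-0.00j,  -0.13-0.00j], [-0.15-0.00j,  -0.12-0.00j,  -0.03-0.00j,  -0.06-0.00j]] + [[-0.00+0.00j, 0.00+0.00j, 0.00+0.00j, 0.00+0.00j],[0.00-0.00j, 0.00-0.00j, 0.00-0.00j, 0.00-0.00j],[(-0-0j), -0.00+0.00j, -0.00+0.00j, (-0+0j)],[(-0.01-0j), (-0-0j), (-0+0j), -0.00+0.00j]] + [[(-0-0j), 0.00-0.00j, -0j, -0j], [0.00+0.00j, 0.00+0.00j, 0.00+0.00j, 0j], [(-0+0j), -0.00-0.00j, -0.00-0.00j, (-0-0j)], [(-0.01+0j), -0.00+0.00j, -0.00-0.00j, (-0-0j)]]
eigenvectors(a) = [[0.11+0.00j, 0.29+0.00j, 0.08+0.33j, 0.08-0.33j],[(-0.2+0j), (-0.91+0j), 0.31-0.42j, 0.31+0.42j],[(-0.78+0j), (0.27+0j), -0.24+0.06j, (-0.24-0.06j)],[(0.58+0j), (0.12+0j), -0.74+0.00j, -0.74-0.00j]]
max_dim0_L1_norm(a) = 2.1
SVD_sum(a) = [[-0.32,-0.27,-0.13,-0.11], [1.08,0.90,0.43,0.35], [-0.70,-0.58,-0.28,-0.23], [0.1,0.09,0.04,0.03]] + [[-0.04, -0.01, 0.15, -0.05], [0.08, 0.01, -0.35, 0.13], [0.13, 0.02, -0.53, 0.2], [-0.11, -0.02, 0.47, -0.17]] + [[0.00, -0.00, 0.00, 0.0], [-0.00, 0.00, -0.00, -0.0], [-0.00, 0.00, -0.00, -0.00], [-0.0, 0.0, -0.0, -0.0]] + [[-0.00,  -0.00,  0.00,  0.0], [-0.0,  -0.0,  0.0,  0.00], [-0.0,  -0.0,  0.00,  0.00], [-0.0,  -0.00,  0.00,  0.0]]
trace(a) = -0.39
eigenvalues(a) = [(-0.85+0j), (0.46+0j), (-0+0j), (-0-0j)]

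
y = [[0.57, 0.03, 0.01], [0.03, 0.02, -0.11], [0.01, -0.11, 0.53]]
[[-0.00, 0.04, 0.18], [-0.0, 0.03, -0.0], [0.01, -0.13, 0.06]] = y@[[-0.01, 0.06, 0.31], [0.17, 0.25, 0.17], [0.05, -0.2, 0.14]]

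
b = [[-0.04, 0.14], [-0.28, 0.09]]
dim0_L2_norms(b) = [0.28, 0.17]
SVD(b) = [[-0.31, -0.95],[-0.95, 0.31]] @ diag([0.3070077256982801, 0.11595799395285201]) @ [[0.91, -0.42], [-0.42, -0.91]]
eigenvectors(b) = [[-0.19+0.55j, -0.19-0.55j], [-0.82+0.00j, (-0.82-0j)]]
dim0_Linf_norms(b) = [0.28, 0.14]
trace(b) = 0.05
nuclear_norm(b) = 0.42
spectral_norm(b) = 0.31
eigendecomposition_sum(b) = [[-0.02+0.10j, (0.07-0.01j)], [(-0.14+0.02j), (0.04+0.09j)]] + [[-0.02-0.10j, 0.07+0.01j], [-0.14-0.02j, 0.04-0.09j]]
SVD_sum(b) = [[-0.09, 0.04],  [-0.26, 0.12]] + [[0.05, 0.1],[-0.02, -0.03]]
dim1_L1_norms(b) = [0.18, 0.37]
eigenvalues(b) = [(0.02+0.19j), (0.02-0.19j)]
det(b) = 0.04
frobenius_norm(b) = 0.33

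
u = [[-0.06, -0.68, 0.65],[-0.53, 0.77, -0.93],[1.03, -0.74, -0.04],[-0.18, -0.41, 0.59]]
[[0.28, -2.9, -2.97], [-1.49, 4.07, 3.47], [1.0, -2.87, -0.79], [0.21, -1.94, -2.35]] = u @ [[1.53, -0.81, 0.59], [0.71, 2.83, 2.02], [1.32, -1.57, -2.4]]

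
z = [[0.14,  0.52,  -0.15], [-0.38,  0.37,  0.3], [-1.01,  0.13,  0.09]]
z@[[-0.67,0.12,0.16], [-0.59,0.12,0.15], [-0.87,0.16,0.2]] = [[-0.27, 0.06, 0.07], [-0.22, 0.05, 0.05], [0.52, -0.09, -0.12]]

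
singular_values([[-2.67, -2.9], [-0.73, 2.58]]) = [4.28, 2.11]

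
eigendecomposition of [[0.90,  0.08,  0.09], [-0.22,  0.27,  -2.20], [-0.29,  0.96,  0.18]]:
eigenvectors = [[(0.97+0j),(-0.05-0.03j),(-0.05+0.03j)],  [(0.18+0j),0.83+0.00j,(0.83-0j)],  [-0.15+0.00j,(0.02-0.55j),0.02+0.55j]]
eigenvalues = [(0.9+0j), (0.22+1.47j), (0.22-1.47j)]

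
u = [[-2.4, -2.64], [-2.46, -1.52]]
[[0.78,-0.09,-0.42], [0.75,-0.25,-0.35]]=u@[[-0.28, 0.18, 0.10],[-0.04, -0.13, 0.07]]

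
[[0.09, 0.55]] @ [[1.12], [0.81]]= [[0.55]]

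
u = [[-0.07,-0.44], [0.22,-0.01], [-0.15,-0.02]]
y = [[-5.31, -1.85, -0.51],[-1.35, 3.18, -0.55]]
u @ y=[[0.97, -1.27, 0.28], [-1.15, -0.44, -0.11], [0.82, 0.21, 0.09]]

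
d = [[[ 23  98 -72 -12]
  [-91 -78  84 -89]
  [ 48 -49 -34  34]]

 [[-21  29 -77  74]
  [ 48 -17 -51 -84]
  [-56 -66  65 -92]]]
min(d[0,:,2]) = -72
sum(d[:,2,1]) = -115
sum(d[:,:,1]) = -83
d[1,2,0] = -56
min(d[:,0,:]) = -77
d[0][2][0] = 48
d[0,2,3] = 34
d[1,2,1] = -66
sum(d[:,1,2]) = 33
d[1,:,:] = [[-21, 29, -77, 74], [48, -17, -51, -84], [-56, -66, 65, -92]]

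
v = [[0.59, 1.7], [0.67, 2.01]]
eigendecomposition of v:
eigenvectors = [[-0.95, -0.65],[0.32, -0.76]]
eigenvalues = [0.02, 2.58]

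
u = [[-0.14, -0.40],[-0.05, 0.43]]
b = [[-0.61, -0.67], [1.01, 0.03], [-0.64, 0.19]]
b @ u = [[0.12, -0.04], [-0.14, -0.39], [0.08, 0.34]]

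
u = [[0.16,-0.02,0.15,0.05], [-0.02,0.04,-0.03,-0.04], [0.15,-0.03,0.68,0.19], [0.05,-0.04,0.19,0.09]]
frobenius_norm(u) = 0.79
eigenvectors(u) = [[-0.25, 0.95, -0.19, 0.03], [0.06, -0.15, -0.71, 0.69], [-0.93, -0.28, -0.19, -0.17], [-0.28, 0.04, 0.65, 0.7]]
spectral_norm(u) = 0.78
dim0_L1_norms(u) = [0.38, 0.13, 1.05, 0.37]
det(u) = 0.00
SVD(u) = [[-0.25, -0.95, -0.19, 0.03], [0.06, 0.15, -0.71, 0.69], [-0.93, 0.28, -0.19, -0.17], [-0.28, -0.04, 0.65, 0.7]] @ diag([0.7790060551772886, 0.12154805826821054, 0.06356969308270077, 0.00587619347179997]) @ [[-0.25, 0.06, -0.93, -0.28], [-0.95, 0.15, 0.28, -0.04], [-0.19, -0.71, -0.19, 0.65], [0.03, 0.69, -0.17, 0.7]]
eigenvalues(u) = [0.78, 0.12, 0.06, 0.01]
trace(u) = 0.97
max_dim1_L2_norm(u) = 0.72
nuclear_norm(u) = 0.97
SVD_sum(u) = [[0.05, -0.01, 0.18, 0.05], [-0.01, 0.00, -0.04, -0.01], [0.18, -0.04, 0.67, 0.20], [0.05, -0.01, 0.20, 0.06]] + [[0.11, -0.02, -0.03, 0.0], [-0.02, 0.0, 0.0, -0.0], [-0.03, 0.00, 0.01, -0.00], [0.0, -0.00, -0.0, 0.00]] + [[0.00, 0.01, 0.0, -0.01],[0.01, 0.03, 0.01, -0.03],[0.00, 0.01, 0.0, -0.01],[-0.01, -0.03, -0.01, 0.03]] + [[0.0,  0.00,  -0.00,  0.00], [0.0,  0.0,  -0.00,  0.0], [-0.0,  -0.0,  0.00,  -0.00], [0.0,  0.00,  -0.00,  0.0]]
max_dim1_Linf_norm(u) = 0.68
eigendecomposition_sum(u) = [[0.05,-0.01,0.18,0.05], [-0.01,0.00,-0.04,-0.01], [0.18,-0.04,0.67,0.2], [0.05,-0.01,0.2,0.06]] + [[0.11, -0.02, -0.03, 0.0], [-0.02, 0.0, 0.00, -0.00], [-0.03, 0.0, 0.01, -0.0], [0.00, -0.00, -0.0, 0.0]] + [[0.00, 0.01, 0.00, -0.01], [0.01, 0.03, 0.01, -0.03], [0.0, 0.01, 0.0, -0.01], [-0.01, -0.03, -0.01, 0.03]] + [[0.0, 0.0, -0.00, 0.00], [0.00, 0.00, -0.0, 0.00], [-0.00, -0.00, 0.0, -0.0], [0.00, 0.0, -0.0, 0.0]]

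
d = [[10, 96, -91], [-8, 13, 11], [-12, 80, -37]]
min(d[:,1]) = 13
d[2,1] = 80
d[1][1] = 13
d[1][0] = -8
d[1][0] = -8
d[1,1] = 13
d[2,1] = 80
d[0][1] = 96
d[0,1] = 96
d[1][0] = -8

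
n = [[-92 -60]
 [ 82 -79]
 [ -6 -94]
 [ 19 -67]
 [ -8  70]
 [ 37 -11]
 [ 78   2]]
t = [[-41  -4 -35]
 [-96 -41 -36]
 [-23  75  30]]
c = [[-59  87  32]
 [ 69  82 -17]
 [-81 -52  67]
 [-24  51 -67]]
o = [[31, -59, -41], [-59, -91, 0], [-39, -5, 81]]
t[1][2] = -36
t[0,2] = -35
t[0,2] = -35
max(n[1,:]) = 82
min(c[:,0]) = -81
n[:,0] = [-92, 82, -6, 19, -8, 37, 78]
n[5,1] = -11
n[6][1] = 2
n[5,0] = 37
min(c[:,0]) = -81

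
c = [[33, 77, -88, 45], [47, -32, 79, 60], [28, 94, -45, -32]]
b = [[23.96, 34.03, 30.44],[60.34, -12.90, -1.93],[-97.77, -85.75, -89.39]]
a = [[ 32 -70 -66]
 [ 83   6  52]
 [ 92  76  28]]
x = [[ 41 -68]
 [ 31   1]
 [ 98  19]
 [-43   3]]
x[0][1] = -68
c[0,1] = 77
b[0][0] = 23.96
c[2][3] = -32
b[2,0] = -97.77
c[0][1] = 77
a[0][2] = -66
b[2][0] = -97.77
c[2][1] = 94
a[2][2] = 28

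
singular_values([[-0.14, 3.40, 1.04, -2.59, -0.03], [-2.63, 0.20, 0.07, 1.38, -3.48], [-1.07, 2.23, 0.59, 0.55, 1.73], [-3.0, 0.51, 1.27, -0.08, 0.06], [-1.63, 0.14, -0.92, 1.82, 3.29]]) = [5.21, 5.03, 4.79, 1.64, 0.71]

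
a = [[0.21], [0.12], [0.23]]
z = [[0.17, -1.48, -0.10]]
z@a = [[-0.16]]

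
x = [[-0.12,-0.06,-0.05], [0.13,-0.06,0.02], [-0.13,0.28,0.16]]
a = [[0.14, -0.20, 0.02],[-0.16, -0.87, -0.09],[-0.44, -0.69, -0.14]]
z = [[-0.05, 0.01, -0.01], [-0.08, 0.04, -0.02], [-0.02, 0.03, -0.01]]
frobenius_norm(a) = 1.24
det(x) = 0.00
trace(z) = -0.02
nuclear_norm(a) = 1.51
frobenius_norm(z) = 0.11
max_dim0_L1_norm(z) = 0.15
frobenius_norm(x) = 0.40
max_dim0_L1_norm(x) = 0.4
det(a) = -0.00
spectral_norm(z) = 0.11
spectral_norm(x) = 0.36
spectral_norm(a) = 1.20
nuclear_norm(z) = 0.13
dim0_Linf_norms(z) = [0.08, 0.04, 0.02]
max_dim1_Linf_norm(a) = 0.87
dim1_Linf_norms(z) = [0.05, 0.08, 0.03]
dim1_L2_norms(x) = [0.14, 0.14, 0.35]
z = a @ x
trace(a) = -0.87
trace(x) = -0.02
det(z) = 0.00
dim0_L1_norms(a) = [0.74, 1.76, 0.25]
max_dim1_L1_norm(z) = 0.14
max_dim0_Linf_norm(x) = 0.28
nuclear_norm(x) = 0.57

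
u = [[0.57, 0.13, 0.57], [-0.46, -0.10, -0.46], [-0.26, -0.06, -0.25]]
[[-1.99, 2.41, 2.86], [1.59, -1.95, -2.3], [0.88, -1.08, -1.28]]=u @ [[0.33,2.49,2.29],[-2.14,0.36,2.35],[-3.33,1.66,2.19]]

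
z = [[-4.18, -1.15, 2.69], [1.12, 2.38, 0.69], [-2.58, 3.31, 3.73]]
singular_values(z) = [6.79, 4.33, 0.2]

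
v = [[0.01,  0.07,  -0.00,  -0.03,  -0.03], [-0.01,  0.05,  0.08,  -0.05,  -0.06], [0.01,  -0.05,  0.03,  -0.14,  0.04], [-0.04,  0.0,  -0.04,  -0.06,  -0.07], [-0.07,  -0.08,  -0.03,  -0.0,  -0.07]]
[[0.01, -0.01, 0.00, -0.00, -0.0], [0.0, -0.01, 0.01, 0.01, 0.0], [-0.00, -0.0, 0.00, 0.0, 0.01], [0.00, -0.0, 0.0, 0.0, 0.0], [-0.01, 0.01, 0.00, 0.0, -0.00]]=v @ [[0.05, -0.04, 0.01, -0.01, -0.06],  [0.06, -0.05, -0.02, -0.02, -0.01],  [-0.02, -0.02, 0.05, 0.05, 0.04],  [-0.02, 0.05, 0.0, -0.01, -0.06],  [-0.01, 0.03, -0.06, -0.04, 0.06]]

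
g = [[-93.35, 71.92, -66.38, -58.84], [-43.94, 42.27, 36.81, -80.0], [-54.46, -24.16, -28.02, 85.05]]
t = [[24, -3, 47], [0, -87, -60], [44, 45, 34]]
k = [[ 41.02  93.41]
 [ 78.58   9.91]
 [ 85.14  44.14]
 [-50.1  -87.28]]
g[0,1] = 71.92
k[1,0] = 78.58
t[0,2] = 47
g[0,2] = -66.38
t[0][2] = 47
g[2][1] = -24.16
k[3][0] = -50.1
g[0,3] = -58.84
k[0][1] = 93.41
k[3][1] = -87.28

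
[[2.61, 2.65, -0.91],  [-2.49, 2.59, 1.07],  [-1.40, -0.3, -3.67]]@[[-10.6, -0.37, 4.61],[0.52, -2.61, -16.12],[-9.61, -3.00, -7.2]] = [[-17.54, -5.15, -24.13], [17.46, -9.05, -60.93], [49.95, 12.31, 24.81]]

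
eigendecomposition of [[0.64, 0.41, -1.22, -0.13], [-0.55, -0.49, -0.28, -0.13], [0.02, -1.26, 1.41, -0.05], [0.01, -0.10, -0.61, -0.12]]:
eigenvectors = [[(0.8+0j), 0.80-0.00j, (0.18+0j), 0.04+0.00j], [-0.19+0.10j, -0.19-0.10j, (0.76+0j), -0.21+0.00j], [(-0.42-0.28j), -0.42+0.28j, 0.43+0.00j, -0.15+0.00j], [(0.24+0.04j), 0.24-0.04j, (0.46+0j), 0.96+0.00j]]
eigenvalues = [(1.15+0.47j), (1.15-0.47j), (-0.86+0j), (-0+0j)]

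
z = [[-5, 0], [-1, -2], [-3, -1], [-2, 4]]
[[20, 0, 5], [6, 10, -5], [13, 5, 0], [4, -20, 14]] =z @ [[-4, 0, -1], [-1, -5, 3]]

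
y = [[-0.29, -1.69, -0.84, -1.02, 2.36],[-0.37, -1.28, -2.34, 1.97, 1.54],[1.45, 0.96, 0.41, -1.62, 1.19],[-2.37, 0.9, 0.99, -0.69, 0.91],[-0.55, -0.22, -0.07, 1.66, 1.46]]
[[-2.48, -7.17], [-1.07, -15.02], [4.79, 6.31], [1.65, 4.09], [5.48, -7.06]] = y@[[1.46, 0.31], [2.22, 2.86], [2.33, 1.81], [2.04, -2.48], [2.43, -1.38]]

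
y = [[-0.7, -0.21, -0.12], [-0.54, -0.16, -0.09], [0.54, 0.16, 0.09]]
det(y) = 0.00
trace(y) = -0.77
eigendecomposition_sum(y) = [[-0.7,-0.21,-0.12],  [-0.54,-0.16,-0.09],  [0.54,0.16,0.09]] + [[-0.0, -0.00, -0.00],[0.0, 0.00, 0.0],[-0.00, -0.00, -0.0]] + [[-0.0, 0.00, 0.00], [-0.00, -0.00, -0.00], [-0.00, 0.00, 0.0]]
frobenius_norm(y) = 1.10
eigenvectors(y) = [[-0.68, -0.09, -0.13], [-0.52, 0.7, 0.78], [0.52, -0.7, -0.61]]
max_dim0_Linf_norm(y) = 0.7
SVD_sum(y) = [[-0.70, -0.21, -0.12],[-0.54, -0.16, -0.09],[0.54, 0.16, 0.09]] + [[0.0, -0.00, -0.0], [-0.0, 0.00, 0.0], [0.0, -0.00, -0.0]] + [[-0.00, 0.0, -0.0], [0.00, -0.00, 0.0], [0.0, -0.00, 0.00]]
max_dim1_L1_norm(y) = 1.03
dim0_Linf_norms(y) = [0.7, 0.21, 0.12]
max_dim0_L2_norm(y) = 1.04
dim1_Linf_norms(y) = [0.7, 0.54, 0.54]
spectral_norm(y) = 1.10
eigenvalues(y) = [-0.77, -0.0, -0.0]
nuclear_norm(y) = 1.10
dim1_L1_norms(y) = [1.03, 0.79, 0.79]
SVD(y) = [[-0.68, 0.74, -0.00],[-0.52, -0.48, 0.71],[0.52, 0.48, 0.71]] @ diag([1.0950302172319013, 0.0029704122701568374, 1.7411157559061797e-19]) @ [[0.95, 0.28, 0.16], [0.30, -0.56, -0.78], [0.13, -0.78, 0.61]]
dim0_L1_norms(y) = [1.78, 0.53, 0.3]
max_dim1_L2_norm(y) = 0.74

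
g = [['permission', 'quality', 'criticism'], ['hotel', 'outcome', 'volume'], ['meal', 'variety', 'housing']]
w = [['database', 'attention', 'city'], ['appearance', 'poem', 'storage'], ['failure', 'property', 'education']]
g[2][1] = 'variety'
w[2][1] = 'property'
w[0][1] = 'attention'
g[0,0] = 'permission'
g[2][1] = 'variety'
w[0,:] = ['database', 'attention', 'city']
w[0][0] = 'database'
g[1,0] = 'hotel'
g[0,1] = 'quality'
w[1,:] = ['appearance', 'poem', 'storage']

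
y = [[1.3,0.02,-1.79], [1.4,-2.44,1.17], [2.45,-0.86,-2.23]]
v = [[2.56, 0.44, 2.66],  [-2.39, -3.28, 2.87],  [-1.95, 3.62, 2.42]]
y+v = [[3.86,  0.46,  0.87], [-0.99,  -5.72,  4.04], [0.50,  2.76,  0.19]]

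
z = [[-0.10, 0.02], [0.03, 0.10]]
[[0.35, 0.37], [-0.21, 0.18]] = z@ [[-3.68,-3.13], [-0.96,2.69]]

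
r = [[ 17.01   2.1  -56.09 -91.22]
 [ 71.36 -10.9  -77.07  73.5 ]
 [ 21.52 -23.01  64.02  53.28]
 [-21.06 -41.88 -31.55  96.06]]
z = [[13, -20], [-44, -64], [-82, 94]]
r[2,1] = -23.01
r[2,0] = 21.52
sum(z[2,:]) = 12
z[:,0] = [13, -44, -82]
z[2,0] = -82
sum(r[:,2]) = -100.69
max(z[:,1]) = 94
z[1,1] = -64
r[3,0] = -21.06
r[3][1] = -41.88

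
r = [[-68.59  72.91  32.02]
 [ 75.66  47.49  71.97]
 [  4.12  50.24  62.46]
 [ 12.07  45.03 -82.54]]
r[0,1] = 72.91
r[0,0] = -68.59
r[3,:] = [12.07, 45.03, -82.54]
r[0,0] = -68.59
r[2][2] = 62.46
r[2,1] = 50.24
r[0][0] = -68.59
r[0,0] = -68.59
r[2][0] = 4.12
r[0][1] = 72.91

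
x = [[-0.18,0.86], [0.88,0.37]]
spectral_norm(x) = 1.01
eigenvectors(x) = [[-0.80, -0.59], [0.6, -0.81]]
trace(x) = 0.19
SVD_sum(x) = [[0.35, 0.43], [0.53, 0.65]] + [[-0.53, 0.43], [0.35, -0.28]]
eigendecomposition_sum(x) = [[-0.53, 0.39], [0.39, -0.29]] + [[0.35, 0.47], [0.49, 0.66]]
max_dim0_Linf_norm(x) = 0.88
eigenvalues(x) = [-0.82, 1.01]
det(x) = -0.82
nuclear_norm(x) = 1.82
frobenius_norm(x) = 1.30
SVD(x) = [[0.55, 0.84], [0.84, -0.55]] @ diag([1.007952945230205, 0.816903213484777]) @ [[0.63, 0.77],[-0.77, 0.63]]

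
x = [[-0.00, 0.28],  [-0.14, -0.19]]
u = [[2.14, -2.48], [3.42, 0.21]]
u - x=[[2.14, -2.76], [3.56, 0.4]]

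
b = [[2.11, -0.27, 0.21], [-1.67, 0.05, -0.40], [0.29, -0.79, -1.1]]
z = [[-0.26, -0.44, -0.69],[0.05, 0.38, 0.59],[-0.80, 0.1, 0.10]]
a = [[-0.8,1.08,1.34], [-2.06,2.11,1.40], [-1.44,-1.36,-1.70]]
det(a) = 3.21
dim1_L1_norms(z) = [1.39, 1.02, 1.0]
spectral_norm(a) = 3.90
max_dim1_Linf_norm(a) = 2.11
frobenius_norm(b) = 3.07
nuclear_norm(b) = 4.13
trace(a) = -0.39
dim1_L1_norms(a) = [3.22, 5.57, 4.5]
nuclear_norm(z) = 1.93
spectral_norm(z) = 1.10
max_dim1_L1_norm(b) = 2.59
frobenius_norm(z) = 1.38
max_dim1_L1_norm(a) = 5.57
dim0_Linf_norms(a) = [2.06, 2.11, 1.7]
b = z @ a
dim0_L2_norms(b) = [2.71, 0.84, 1.19]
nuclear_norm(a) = 6.64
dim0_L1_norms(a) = [4.3, 4.55, 4.44]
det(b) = 0.02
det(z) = 0.00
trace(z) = 0.22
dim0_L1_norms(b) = [4.07, 1.11, 1.71]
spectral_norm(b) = 2.74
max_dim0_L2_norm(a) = 2.73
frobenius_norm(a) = 4.59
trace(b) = 1.06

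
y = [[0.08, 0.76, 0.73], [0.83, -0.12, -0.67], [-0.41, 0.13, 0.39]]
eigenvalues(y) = [0.73, -0.35, -0.03]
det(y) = 0.01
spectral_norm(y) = 1.40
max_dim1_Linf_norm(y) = 0.83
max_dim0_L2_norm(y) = 1.06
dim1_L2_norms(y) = [1.06, 1.07, 0.58]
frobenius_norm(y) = 1.61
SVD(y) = [[0.60, 0.80, -0.08], [-0.7, 0.56, 0.44], [0.40, -0.21, 0.89]] @ diag([1.395270447559523, 0.812009586339401, 0.007798067706922352]) @ [[-0.50, 0.42, 0.76], [0.76, 0.63, 0.15], [-0.41, 0.65, -0.63]]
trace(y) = 0.35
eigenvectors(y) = [[0.53,0.55,0.43], [0.78,-0.72,-0.66], [-0.34,0.43,0.62]]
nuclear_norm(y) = 2.22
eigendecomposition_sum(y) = [[0.34,  0.31,  0.1], [0.49,  0.46,  0.15], [-0.21,  -0.20,  -0.06]] + [[-0.26, 0.48, 0.69], [0.35, -0.63, -0.92], [-0.21, 0.38, 0.55]] + [[0.01,-0.03,-0.06],[-0.01,0.05,0.10],[0.01,-0.05,-0.09]]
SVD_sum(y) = [[-0.41, 0.35, 0.63], [0.48, -0.41, -0.74], [-0.27, 0.23, 0.42]] + [[0.49, 0.41, 0.10], [0.35, 0.29, 0.07], [-0.13, -0.11, -0.03]] + [[0.0,-0.00,0.0], [-0.00,0.0,-0.00], [-0.00,0.00,-0.00]]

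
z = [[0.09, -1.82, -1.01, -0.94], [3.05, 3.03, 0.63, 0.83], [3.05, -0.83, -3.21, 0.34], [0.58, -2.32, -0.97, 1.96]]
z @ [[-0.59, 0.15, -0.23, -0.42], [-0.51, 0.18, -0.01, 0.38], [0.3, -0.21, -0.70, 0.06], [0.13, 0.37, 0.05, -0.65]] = [[0.45,-0.45,0.66,-0.18],[-3.05,1.18,-1.13,-0.63],[-2.30,1.11,1.57,-2.01],[0.8,0.6,0.67,-2.46]]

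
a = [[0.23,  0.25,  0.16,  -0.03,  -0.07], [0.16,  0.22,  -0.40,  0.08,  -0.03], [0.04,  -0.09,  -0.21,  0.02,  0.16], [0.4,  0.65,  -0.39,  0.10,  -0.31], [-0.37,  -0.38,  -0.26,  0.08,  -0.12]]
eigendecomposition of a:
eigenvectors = [[0.22+0.00j, 0.21-0.20j, 0.21+0.20j, (0.66+0j), (-0.01+0j)], [(0.37+0j), -0.33+0.27j, -0.33-0.27j, (-0.55+0j), (-0.02+0j)], [(-0.05+0j), (-0.16+0.37j), -0.16-0.37j, 0.04+0.00j, -0.20+0.00j], [(0.88+0j), -0.36-0.09j, (-0.36+0.09j), -0.35+0.00j, (-0.97+0j)], [-0.20+0.00j, -0.66+0.00j, -0.66-0.00j, -0.36+0.00j, (-0.14+0j)]]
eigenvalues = [(0.57+0j), (-0.21+0.2j), (-0.21-0.2j), (0.09+0j), (-0.01+0j)]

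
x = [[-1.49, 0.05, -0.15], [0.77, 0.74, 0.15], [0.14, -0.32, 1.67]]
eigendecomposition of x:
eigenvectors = [[-0.94, -0.0, -0.05], [0.32, 0.94, 0.13], [0.07, 0.34, 0.99]]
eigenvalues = [-1.5, 0.79, 1.62]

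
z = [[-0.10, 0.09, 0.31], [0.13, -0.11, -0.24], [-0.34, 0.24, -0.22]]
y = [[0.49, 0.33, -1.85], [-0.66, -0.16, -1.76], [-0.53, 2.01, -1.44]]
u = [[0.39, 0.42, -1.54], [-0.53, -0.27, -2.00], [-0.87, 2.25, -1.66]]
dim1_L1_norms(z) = [0.5, 0.48, 0.8]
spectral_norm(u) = 3.48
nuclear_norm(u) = 5.95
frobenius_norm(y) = 3.70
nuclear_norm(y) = 5.69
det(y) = 4.45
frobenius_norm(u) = 3.95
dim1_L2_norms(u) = [1.64, 2.09, 2.93]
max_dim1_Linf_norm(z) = 0.34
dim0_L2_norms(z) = [0.38, 0.28, 0.45]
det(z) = -0.00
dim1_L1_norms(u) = [2.35, 2.8, 4.78]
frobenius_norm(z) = 0.65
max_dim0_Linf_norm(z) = 0.34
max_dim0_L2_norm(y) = 2.93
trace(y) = -1.11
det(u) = 4.49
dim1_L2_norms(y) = [1.94, 1.89, 2.53]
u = z + y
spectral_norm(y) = 3.23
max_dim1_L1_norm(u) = 4.78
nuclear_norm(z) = 0.92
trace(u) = -1.54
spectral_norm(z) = 0.47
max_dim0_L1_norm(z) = 0.77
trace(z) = -0.43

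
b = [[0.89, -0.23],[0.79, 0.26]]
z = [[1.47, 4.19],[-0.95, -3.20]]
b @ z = [[1.53, 4.47],[0.91, 2.48]]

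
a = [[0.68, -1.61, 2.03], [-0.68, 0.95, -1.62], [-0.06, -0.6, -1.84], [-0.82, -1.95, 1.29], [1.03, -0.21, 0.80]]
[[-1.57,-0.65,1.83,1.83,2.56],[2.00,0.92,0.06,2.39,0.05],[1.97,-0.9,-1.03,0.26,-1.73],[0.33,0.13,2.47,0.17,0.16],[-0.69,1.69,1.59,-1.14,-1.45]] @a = [[0.40, -3.29, -1.09], [-1.18, -7.05, 5.58], [0.02, -3.55, 6.3], [0.01, -2.25, -3.74], [-2.27, 4.29, -9.69]]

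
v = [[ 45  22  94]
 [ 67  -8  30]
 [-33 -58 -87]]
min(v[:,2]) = -87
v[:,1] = [22, -8, -58]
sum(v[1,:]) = 89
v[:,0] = [45, 67, -33]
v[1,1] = -8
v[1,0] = 67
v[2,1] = -58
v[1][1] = -8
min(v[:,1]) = -58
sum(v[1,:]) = 89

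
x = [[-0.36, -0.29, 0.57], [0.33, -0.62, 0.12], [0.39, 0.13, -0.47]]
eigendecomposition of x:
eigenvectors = [[(0.63+0j), (-0.36+0.41j), -0.36-0.41j],[(0.45+0j), (0.62+0j), (0.62-0j)],[0.63+0.00j, (0.44-0.36j), 0.44+0.36j]]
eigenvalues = [(0.01+0j), (-0.73+0.15j), (-0.73-0.15j)]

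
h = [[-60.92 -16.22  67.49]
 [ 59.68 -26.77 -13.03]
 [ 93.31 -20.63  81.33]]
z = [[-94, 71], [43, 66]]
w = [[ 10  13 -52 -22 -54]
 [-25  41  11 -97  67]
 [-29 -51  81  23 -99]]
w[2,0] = -29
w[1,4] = 67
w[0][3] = -22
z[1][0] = 43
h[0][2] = 67.49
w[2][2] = 81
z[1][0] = 43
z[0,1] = 71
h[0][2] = 67.49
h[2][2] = 81.33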